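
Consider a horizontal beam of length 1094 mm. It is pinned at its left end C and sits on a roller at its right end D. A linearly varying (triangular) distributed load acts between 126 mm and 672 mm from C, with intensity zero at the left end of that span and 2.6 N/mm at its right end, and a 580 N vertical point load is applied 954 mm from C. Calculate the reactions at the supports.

C_x = 0, C_y = 466.1 N, D_y = 823.7 N

Resultant of the triangular load: ½ × 2.6 × 546 = 709.8 N, acting at 490 mm from C (one-third of the span from the peak).
Taking moments about C: D_y·1094 − (½·2.6·546)·490 − 580·954 = 0 → D_y = 901122/1094 = 823.695 ≈ 823.7 N.
ΣF_y = 0: C_y + 823.695 − ½·2.6·546 − 580 = 0 → C_y = 466.1 N.
ΣF_x = 0: no horizontal applied forces, so C_x = 0.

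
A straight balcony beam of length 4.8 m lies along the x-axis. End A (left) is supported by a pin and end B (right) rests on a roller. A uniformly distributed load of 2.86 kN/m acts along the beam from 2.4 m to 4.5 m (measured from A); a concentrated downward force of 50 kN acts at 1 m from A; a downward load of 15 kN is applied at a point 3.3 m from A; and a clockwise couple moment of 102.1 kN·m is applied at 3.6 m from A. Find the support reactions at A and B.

Resultant of the distributed load: 2.86 × 2.1 = 6.006 kN at 3.45 m from A.
Moments about A: B_y·4.8 − (2.86·2.1)·3.45 − 50·1 − 15·3.3 − 102.1 = 0 → B_y = 222.3207/4.8 = 46.3168 ≈ 46.32 kN.
ΣF_y = 0: A_y + 46.3168 − 2.86·2.1 − 50 − 15 = 0 → A_y = 24.69 kN.
ΣF_x = 0: no horizontal applied forces, so A_x = 0.

A_x = 0, A_y = 24.69 kN, B_y = 46.32 kN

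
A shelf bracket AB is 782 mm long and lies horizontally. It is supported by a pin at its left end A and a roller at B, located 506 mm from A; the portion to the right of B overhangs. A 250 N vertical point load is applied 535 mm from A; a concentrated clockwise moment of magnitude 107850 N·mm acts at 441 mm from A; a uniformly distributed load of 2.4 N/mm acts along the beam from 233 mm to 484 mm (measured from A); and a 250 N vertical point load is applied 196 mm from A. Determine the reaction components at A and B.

Resultant of the distributed load: 2.4 × 251 = 602.4 N at 358.5 mm from A.
Moments about A: B_y·506 − 250·535 − 107850 − (2.4·251)·358.5 − 250·196 = 0 → B_y = 506560.4/506 = 1001.11 ≈ 1001 N.
ΣF_y = 0: A_y + 1001.11 − 250 − 2.4·251 − 250 = 0 → A_y = 101.3 N.
ΣF_x = 0: no horizontal applied forces, so A_x = 0.

A_x = 0, A_y = 101.3 N, B_y = 1001 N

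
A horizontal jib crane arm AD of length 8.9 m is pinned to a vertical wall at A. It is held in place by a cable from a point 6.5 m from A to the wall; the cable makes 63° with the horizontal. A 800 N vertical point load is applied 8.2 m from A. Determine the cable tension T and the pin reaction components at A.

T = 1133 N, A_x = 514.2 N, A_y = -209.2 N

ΣM about A: T·sin63°·6.5 − 800·8.2 = 0 → T = 6560/(6.5·0.891007) = 1132.69 ≈ 1133 N.
ΣF_x = 0: A_x − T·cos63° = 0 → A_x = 1132.69 × 0.45399 = 514.2 N.
ΣF_y = 0: A_y + T·sin63° − 800 = 0 → A_y = 800 − 1132.69 × 0.891007 = -209.2 N.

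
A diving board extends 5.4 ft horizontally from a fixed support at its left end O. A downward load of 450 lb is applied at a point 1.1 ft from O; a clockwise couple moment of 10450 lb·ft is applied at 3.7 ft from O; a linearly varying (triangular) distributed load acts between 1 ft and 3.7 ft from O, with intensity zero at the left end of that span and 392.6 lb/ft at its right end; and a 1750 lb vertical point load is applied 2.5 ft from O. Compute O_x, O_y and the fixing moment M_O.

O_x = 0, O_y = 2730 lb, M_O = 16800 lb·ft

Resultant of the triangular load: ½ × 392.6 × 2.7 = 530.01 lb, acting at 2.8 ft from O (one-third of the span from the peak).
ΣF_x = 0: O_x = 0.
ΣF_y = 0: O_y − 450 − ½·392.6·2.7 − 1750 = 0 → O_y = 2730 lb.
ΣM about O: M_O − 450·1.1 − 10450 − (½·392.6·2.7)·2.8 − 1750·2.5 = 0 → M_O = 16800 lb·ft.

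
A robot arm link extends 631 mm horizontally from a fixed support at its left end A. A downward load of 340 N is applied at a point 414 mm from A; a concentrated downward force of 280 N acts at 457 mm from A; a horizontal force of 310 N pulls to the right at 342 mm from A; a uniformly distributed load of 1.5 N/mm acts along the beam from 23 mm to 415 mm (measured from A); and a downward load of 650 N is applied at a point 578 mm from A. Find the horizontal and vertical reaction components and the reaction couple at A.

Resultant of the distributed load: 1.5 × 392 = 588 N at 219 mm from A.
ΣF_x = 0: A_x + 310 = 0 → A_x = -310.0 N.
ΣF_y = 0: A_y − 340 − 280 − 1.5·392 − 650 = 0 → A_y = 1858 N.
ΣM about A: M_A − 340·414 − 280·457 − (1.5·392)·219 − 650·578 = 0 → M_A = 773200 N·mm.

A_x = -310.0 N, A_y = 1858 N, M_A = 773200 N·mm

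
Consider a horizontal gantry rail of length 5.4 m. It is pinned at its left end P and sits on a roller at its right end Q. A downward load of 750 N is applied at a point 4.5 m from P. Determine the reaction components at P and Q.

Moments about P: Q_y·5.4 − 750·4.5 = 0 → Q_y = 3375/5.4 = 625.0 N.
ΣF_y = 0: P_y + 625 − 750 = 0 → P_y = 125.0 N.
ΣF_x = 0: no horizontal applied forces, so P_x = 0.

P_x = 0, P_y = 125.0 N, Q_y = 625.0 N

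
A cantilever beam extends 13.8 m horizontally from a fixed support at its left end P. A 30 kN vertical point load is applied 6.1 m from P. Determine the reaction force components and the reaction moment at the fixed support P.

ΣF_x = 0: P_x = 0.
ΣF_y = 0: P_y − 30 = 0 → P_y = 30.00 kN.
ΣM about P: M_P − 30·6.1 = 0 → M_P = 183.0 kN·m.

P_x = 0, P_y = 30.00 kN, M_P = 183.0 kN·m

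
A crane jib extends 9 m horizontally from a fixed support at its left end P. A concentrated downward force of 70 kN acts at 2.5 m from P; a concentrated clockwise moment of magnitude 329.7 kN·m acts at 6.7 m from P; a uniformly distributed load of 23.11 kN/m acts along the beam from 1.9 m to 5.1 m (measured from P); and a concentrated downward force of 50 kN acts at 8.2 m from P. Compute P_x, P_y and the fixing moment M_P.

P_x = 0, P_y = 194.0 kN, M_P = 1174 kN·m

Resultant of the distributed load: 23.11 × 3.2 = 73.952 kN at 3.5 m from P.
ΣF_x = 0: P_x = 0.
ΣF_y = 0: P_y − 70 − 23.11·3.2 − 50 = 0 → P_y = 194.0 kN.
ΣM about P: M_P − 70·2.5 − 329.7 − (23.11·3.2)·3.5 − 50·8.2 = 0 → M_P = 1174 kN·m.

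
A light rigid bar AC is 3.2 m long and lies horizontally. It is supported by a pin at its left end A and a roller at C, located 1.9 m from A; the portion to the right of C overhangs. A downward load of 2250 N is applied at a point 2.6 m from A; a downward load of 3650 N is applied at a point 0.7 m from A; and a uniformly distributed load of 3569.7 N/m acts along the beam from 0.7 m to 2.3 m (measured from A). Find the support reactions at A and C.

Resultant of the distributed load: 3569.7 × 1.6 = 5711.52 N at 1.5 m from A.
Taking moments about A: C_y·1.9 − 2250·2.6 − 3650·0.7 − (3569.7·1.6)·1.5 = 0 → C_y = 16972.28/1.9 = 8932.78 ≈ 8933 N.
ΣF_y = 0: A_y + 8932.78 − 2250 − 3650 − 3569.7·1.6 = 0 → A_y = 2679 N.
ΣF_x = 0: no horizontal applied forces, so A_x = 0.

A_x = 0, A_y = 2679 N, C_y = 8933 N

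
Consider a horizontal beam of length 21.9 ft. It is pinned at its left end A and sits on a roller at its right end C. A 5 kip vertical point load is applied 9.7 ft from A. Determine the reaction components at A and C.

Taking moments about A: C_y·21.9 − 5·9.7 = 0 → C_y = 48.5/21.9 = 2.21461 ≈ 2.215 kip.
ΣF_y = 0: A_y + 2.21461 − 5 = 0 → A_y = 2.785 kip.
ΣF_x = 0: no horizontal applied forces, so A_x = 0.

A_x = 0, A_y = 2.785 kip, C_y = 2.215 kip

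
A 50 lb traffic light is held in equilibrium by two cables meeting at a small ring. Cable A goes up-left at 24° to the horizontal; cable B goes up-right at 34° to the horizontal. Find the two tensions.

ΣF_x = 0: −T_A·cos24° + T_B·cos34° = 0 → T_B = 1.10193·T_A.
ΣF_y = 0: T_A·sin24° + T_B·sin34° = 50.
Substitute: T_A·(0.406737 + 1.10193·0.559193) = 50 → T_A = 48.8793 ≈ 48.88 lb.
Then T_B = 1.10193 × 48.8793 = 53.86 lb.

T_A = 48.88 lb, T_B = 53.86 lb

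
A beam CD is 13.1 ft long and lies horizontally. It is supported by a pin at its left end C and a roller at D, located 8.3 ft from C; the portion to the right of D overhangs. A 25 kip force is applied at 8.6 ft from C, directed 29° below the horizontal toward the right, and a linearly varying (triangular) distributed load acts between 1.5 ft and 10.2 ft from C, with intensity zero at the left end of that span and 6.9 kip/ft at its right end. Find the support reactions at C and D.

C_x = -21.87 kip, C_y = 3.178 kip, D_y = 38.96 kip

Resultant of the triangular load: ½ × 6.9 × 8.7 = 30.015 kip, acting at 7.3 ft from C (one-third of the span from the peak).
Taking moments about C: D_y·8.3 − 25·sin29°·8.6 − (½·6.9·8.7)·7.3 = 0 → D_y = 323.344/8.3 = 38.9571 ≈ 38.96 kip.
ΣF_y = 0: C_y + 38.9571 − 25·sin29° − ½·6.9·8.7 = 0 → C_y = 3.178 kip.
ΣF_x = 0: C_x + 25·cos29° = 0 → C_x = -21.87 kip.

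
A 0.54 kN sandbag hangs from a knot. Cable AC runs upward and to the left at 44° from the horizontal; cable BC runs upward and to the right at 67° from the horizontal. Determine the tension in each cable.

ΣF_x = 0: −T_AC·cos44° + T_BC·cos67° = 0 → T_BC = 1.84101·T_AC.
ΣF_y = 0: T_AC·sin44° + T_BC·sin67° = 0.54.
Substitute: T_AC·(0.694658 + 1.84101·0.920505) = 0.54 → T_AC = 0.226006 ≈ 0.2260 kN.
Then T_BC = 1.84101 × 0.226006 = 0.4161 kN.

T_AC = 0.2260 kN, T_BC = 0.4161 kN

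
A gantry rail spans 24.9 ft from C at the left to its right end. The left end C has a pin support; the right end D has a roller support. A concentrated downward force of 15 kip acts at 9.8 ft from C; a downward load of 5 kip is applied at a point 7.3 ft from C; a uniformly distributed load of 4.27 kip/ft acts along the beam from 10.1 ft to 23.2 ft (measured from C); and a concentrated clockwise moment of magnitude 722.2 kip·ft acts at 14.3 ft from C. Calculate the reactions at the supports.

Resultant of the distributed load: 4.27 × 13.1 = 55.937 kip at 16.65 ft from C.
Moments about C: D_y·24.9 − 15·9.8 − 5·7.3 − (4.27·13.1)·16.65 − 722.2 = 0 → D_y = 1837.05105/24.9 = 73.7772 ≈ 73.78 kip.
ΣF_y = 0: C_y + 73.7772 − 15 − 5 − 4.27·13.1 = 0 → C_y = 2.160 kip.
ΣF_x = 0: no horizontal applied forces, so C_x = 0.

C_x = 0, C_y = 2.160 kip, D_y = 73.78 kip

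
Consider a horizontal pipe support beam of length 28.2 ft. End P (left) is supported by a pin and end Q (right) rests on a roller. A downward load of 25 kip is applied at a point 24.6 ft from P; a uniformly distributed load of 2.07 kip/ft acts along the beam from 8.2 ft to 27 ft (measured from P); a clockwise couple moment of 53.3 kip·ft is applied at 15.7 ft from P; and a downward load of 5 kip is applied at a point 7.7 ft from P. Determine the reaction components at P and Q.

Resultant of the distributed load: 2.07 × 18.8 = 38.916 kip at 17.6 ft from P.
Moments about P: Q_y·28.2 − 25·24.6 − (2.07·18.8)·17.6 − 53.3 − 5·7.7 = 0 → Q_y = 1391.7216/28.2 = 49.3518 ≈ 49.35 kip.
ΣF_y = 0: P_y + 49.3518 − 25 − 2.07·18.8 − 5 = 0 → P_y = 19.56 kip.
ΣF_x = 0: no horizontal applied forces, so P_x = 0.

P_x = 0, P_y = 19.56 kip, Q_y = 49.35 kip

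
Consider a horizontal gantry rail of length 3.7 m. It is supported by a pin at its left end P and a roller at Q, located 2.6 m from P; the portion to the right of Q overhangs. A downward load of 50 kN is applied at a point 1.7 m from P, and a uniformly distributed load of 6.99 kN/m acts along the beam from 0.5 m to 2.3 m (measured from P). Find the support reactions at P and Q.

Resultant of the distributed load: 6.99 × 1.8 = 12.582 kN at 1.4 m from P.
Taking moments about P: Q_y·2.6 − 50·1.7 − (6.99·1.8)·1.4 = 0 → Q_y = 102.6148/2.6 = 39.4672 ≈ 39.47 kN.
ΣF_y = 0: P_y + 39.4672 − 50 − 6.99·1.8 = 0 → P_y = 23.11 kN.
ΣF_x = 0: no horizontal applied forces, so P_x = 0.

P_x = 0, P_y = 23.11 kN, Q_y = 39.47 kN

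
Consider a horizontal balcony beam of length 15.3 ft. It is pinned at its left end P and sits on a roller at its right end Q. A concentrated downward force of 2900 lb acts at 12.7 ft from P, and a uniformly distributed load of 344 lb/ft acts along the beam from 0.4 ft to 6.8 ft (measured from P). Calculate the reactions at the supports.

Resultant of the distributed load: 344 × 6.4 = 2201.6 lb at 3.6 ft from P.
Taking moments about P: Q_y·15.3 − 2900·12.7 − (344·6.4)·3.6 = 0 → Q_y = 44755.76/15.3 = 2925.21 ≈ 2925 lb.
ΣF_y = 0: P_y + 2925.21 − 2900 − 344·6.4 = 0 → P_y = 2176 lb.
ΣF_x = 0: no horizontal applied forces, so P_x = 0.

P_x = 0, P_y = 2176 lb, Q_y = 2925 lb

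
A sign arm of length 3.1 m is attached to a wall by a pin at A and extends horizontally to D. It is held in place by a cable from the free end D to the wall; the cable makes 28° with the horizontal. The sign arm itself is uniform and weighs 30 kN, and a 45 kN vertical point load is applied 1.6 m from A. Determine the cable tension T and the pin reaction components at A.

T = 81.42 kN, A_x = 71.89 kN, A_y = 36.77 kN

ΣM about A: T·sin28°·3.1 − 30·1.55 − 45·1.6 = 0 → T = 118.5/(3.1·0.469472) = 81.423 ≈ 81.42 kN.
ΣF_x = 0: A_x − T·cos28° = 0 → A_x = 81.423 × 0.882948 = 71.89 kN.
ΣF_y = 0: A_y + T·sin28° − 30 − 45 = 0 → A_y = 75 − 81.423 × 0.469472 = 36.77 kN.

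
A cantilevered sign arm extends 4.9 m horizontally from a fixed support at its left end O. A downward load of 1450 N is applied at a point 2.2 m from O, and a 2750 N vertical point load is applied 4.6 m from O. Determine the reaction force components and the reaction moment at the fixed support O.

ΣF_x = 0: O_x = 0.
ΣF_y = 0: O_y − 1450 − 2750 = 0 → O_y = 4200 N.
ΣM about O: M_O − 1450·2.2 − 2750·4.6 = 0 → M_O = 15840 N·m.

O_x = 0, O_y = 4200 N, M_O = 15840 N·m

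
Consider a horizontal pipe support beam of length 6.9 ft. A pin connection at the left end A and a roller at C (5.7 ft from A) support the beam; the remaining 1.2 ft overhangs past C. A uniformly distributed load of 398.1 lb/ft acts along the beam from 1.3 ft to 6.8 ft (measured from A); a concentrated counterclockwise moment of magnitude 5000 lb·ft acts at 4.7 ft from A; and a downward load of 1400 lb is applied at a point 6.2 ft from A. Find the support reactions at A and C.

Resultant of the distributed load: 398.1 × 5.5 = 2189.55 lb at 4.05 ft from A.
Moments about A: C_y·5.7 − (398.1·5.5)·4.05 + 5000 − 1400·6.2 = 0 → C_y = 12547.6775/5.7 = 2201.35 ≈ 2201 lb.
ΣF_y = 0: A_y + 2201.35 − 398.1·5.5 − 1400 = 0 → A_y = 1388 lb.
ΣF_x = 0: no horizontal applied forces, so A_x = 0.

A_x = 0, A_y = 1388 lb, C_y = 2201 lb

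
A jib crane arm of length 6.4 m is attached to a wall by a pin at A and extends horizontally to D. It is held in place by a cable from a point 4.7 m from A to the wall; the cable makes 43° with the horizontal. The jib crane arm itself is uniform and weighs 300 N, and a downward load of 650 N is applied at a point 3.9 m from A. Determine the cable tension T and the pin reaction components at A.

T = 1090 N, A_x = 797.4 N, A_y = 206.4 N

ΣM about A: T·sin43°·4.7 − 300·3.2 − 650·3.9 = 0 → T = 3495/(4.7·0.681998) = 1090.35 ≈ 1090 N.
ΣF_x = 0: A_x − T·cos43° = 0 → A_x = 1090.35 × 0.731354 = 797.4 N.
ΣF_y = 0: A_y + T·sin43° − 300 − 650 = 0 → A_y = 950 − 1090.35 × 0.681998 = 206.4 N.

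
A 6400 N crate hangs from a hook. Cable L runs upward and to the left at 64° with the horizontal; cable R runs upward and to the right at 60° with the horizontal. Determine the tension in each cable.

ΣF_x = 0: −T_L·cos64° + T_R·cos60° = 0 → T_R = 0.876742·T_L.
ΣF_y = 0: T_L·sin64° + T_R·sin60° = 6400.
Substitute: T_L·(0.898794 + 0.876742·0.866025) = 6400 → T_L = 3859.9 ≈ 3860 N.
Then T_R = 0.876742 × 3859.9 = 3384 N.

T_L = 3860 N, T_R = 3384 N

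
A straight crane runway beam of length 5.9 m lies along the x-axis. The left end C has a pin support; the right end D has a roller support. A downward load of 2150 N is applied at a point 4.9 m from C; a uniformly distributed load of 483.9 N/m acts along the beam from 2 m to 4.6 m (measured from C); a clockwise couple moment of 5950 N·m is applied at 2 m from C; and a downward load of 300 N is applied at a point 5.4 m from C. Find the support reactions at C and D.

Resultant of the distributed load: 483.9 × 2.6 = 1258.14 N at 3.3 m from C.
ΣM about C: D_y·5.9 − 2150·4.9 − (483.9·2.6)·3.3 − 5950 − 300·5.4 = 0 → D_y = 22256.862/5.9 = 3772.35 ≈ 3772 N.
ΣF_y = 0: C_y + 3772.35 − 2150 − 483.9·2.6 − 300 = 0 → C_y = -64.21 N.
ΣF_x = 0: no horizontal applied forces, so C_x = 0.

C_x = 0, C_y = -64.21 N, D_y = 3772 N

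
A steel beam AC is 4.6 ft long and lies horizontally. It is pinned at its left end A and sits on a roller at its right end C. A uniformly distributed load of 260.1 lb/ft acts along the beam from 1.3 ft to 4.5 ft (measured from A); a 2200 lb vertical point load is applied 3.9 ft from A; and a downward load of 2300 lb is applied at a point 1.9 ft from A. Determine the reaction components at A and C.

A_x = 0, A_y = 1992 lb, C_y = 3340 lb

Resultant of the distributed load: 260.1 × 3.2 = 832.32 lb at 2.9 ft from A.
Taking moments about A: C_y·4.6 − (260.1·3.2)·2.9 − 2200·3.9 − 2300·1.9 = 0 → C_y = 15363.728/4.6 = 3339.94 ≈ 3340 lb.
ΣF_y = 0: A_y + 3339.94 − 260.1·3.2 − 2200 − 2300 = 0 → A_y = 1992 lb.
ΣF_x = 0: no horizontal applied forces, so A_x = 0.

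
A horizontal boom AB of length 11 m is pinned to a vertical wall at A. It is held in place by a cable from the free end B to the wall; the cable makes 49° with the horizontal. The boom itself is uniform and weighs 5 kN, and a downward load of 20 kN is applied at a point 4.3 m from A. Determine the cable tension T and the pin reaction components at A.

ΣM about A: T·sin49°·11 − 5·5.5 − 20·4.3 = 0 → T = 113.5/(11·0.75471) = 13.6717 ≈ 13.67 kN.
ΣF_x = 0: A_x − T·cos49° = 0 → A_x = 13.6717 × 0.656059 = 8.969 kN.
ΣF_y = 0: A_y + T·sin49° − 5 − 20 = 0 → A_y = 25 − 13.6717 × 0.75471 = 14.68 kN.

T = 13.67 kN, A_x = 8.969 kN, A_y = 14.68 kN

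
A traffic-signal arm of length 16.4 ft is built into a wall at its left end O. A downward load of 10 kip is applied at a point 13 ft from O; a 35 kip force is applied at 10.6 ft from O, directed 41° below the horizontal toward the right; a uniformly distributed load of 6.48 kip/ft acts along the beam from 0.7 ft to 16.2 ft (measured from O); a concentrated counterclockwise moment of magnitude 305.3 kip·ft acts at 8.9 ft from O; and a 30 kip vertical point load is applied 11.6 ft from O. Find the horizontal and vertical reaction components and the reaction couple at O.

O_x = -26.41 kip, O_y = 163.4 kip, M_O = 1265 kip·ft

Resultant of the distributed load: 6.48 × 15.5 = 100.44 kip at 8.45 ft from O.
ΣF_x = 0: O_x + 35·cos41° = 0 → O_x = -26.41 kip.
ΣF_y = 0: O_y − 10 − 35·sin41° − 6.48·15.5 − 30 = 0 → O_y = 163.4 kip.
ΣM about O: M_O − 10·13 − 35·sin41°·10.6 − (6.48·15.5)·8.45 + 305.3 − 30·11.6 = 0 → M_O = 1265 kip·ft.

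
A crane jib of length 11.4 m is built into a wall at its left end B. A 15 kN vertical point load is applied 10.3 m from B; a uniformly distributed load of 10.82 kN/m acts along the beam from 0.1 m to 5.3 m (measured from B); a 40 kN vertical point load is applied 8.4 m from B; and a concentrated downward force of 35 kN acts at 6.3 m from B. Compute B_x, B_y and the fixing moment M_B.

B_x = 0, B_y = 146.3 kN, M_B = 862.9 kN·m

Resultant of the distributed load: 10.82 × 5.2 = 56.264 kN at 2.7 m from B.
ΣF_x = 0: B_x = 0.
ΣF_y = 0: B_y − 15 − 10.82·5.2 − 40 − 35 = 0 → B_y = 146.3 kN.
ΣM about B: M_B − 15·10.3 − (10.82·5.2)·2.7 − 40·8.4 − 35·6.3 = 0 → M_B = 862.9 kN·m.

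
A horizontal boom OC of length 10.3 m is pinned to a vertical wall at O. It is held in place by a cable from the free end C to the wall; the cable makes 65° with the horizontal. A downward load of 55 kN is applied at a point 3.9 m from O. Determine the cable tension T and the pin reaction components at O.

T = 22.98 kN, O_x = 9.711 kN, O_y = 34.17 kN

ΣM about O: T·sin65°·10.3 − 55·3.9 = 0 → T = 214.5/(10.3·0.906308) = 22.9781 ≈ 22.98 kN.
ΣF_x = 0: O_x − T·cos65° = 0 → O_x = 22.9781 × 0.422618 = 9.711 kN.
ΣF_y = 0: O_y + T·sin65° − 55 = 0 → O_y = 55 − 22.9781 × 0.906308 = 34.17 kN.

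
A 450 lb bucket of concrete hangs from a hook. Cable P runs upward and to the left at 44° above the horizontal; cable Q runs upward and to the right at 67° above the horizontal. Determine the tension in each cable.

T_P = 188.3 lb, T_Q = 346.7 lb

ΣF_x = 0: −T_P·cos44° + T_Q·cos67° = 0 → T_Q = 1.84101·T_P.
ΣF_y = 0: T_P·sin44° + T_Q·sin67° = 450.
Substitute: T_P·(0.694658 + 1.84101·0.920505) = 450 → T_P = 188.338 ≈ 188.3 lb.
Then T_Q = 1.84101 × 188.338 = 346.7 lb.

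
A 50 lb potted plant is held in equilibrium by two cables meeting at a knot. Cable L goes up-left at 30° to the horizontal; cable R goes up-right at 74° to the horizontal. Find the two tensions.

T_L = 14.20 lb, T_R = 44.63 lb

ΣF_x = 0: −T_L·cos30° + T_R·cos74° = 0 → T_R = 3.1419·T_L.
ΣF_y = 0: T_L·sin30° + T_R·sin74° = 50.
Substitute: T_L·(0.5 + 3.1419·0.961262) = 50 → T_L = 14.2038 ≈ 14.20 lb.
Then T_R = 3.1419 × 14.2038 = 44.63 lb.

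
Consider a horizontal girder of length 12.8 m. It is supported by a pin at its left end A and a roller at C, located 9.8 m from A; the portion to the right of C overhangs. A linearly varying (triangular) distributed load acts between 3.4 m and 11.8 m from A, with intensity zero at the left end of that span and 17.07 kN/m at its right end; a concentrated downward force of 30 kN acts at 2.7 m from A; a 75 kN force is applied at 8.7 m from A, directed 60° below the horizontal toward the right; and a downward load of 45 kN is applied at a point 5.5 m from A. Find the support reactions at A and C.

Resultant of the triangular load: ½ × 17.07 × 8.4 = 71.694 kN, acting at 9 m from A (one-third of the span from the peak).
Moments about A: C_y·9.8 − (½·17.07·8.4)·9 − 30·2.7 − 75·sin60°·8.7 − 45·5.5 = 0 → C_y = 1538.83/9.8 = 157.023 ≈ 157.0 kN.
ΣF_y = 0: A_y + 157.023 − ½·17.07·8.4 − 30 − 75·sin60° − 45 = 0 → A_y = 54.62 kN.
ΣF_x = 0: A_x + 75·cos60° = 0 → A_x = -37.50 kN.

A_x = -37.50 kN, A_y = 54.62 kN, C_y = 157.0 kN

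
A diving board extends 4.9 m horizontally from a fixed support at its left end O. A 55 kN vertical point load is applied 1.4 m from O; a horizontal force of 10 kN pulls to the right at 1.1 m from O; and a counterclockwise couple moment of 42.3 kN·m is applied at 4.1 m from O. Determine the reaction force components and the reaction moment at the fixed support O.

O_x = -10.00 kN, O_y = 55.00 kN, M_O = 34.70 kN·m

ΣF_x = 0: O_x + 10 = 0 → O_x = -10.00 kN.
ΣF_y = 0: O_y − 55 = 0 → O_y = 55.00 kN.
ΣM about O: M_O − 55·1.4 + 42.3 = 0 → M_O = 34.70 kN·m.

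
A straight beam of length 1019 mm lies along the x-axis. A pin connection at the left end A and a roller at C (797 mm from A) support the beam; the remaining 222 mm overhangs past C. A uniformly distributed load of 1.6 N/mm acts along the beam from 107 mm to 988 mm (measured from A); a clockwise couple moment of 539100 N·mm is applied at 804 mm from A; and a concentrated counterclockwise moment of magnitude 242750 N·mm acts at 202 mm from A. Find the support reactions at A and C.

A_x = 0, A_y = 69.44 N, C_y = 1340 N

Resultant of the distributed load: 1.6 × 881 = 1409.6 N at 547.5 mm from A.
Taking moments about A: C_y·797 − (1.6·881)·547.5 − 539100 + 242750 = 0 → C_y = 1068106/797 = 1340.16 ≈ 1340 N.
ΣF_y = 0: A_y + 1340.16 − 1.6·881 = 0 → A_y = 69.44 N.
ΣF_x = 0: no horizontal applied forces, so A_x = 0.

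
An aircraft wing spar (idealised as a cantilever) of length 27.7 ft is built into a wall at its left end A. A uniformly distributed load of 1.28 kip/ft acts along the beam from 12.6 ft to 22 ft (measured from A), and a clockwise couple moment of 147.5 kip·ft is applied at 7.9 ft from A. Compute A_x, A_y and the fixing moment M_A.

A_x = 0, A_y = 12.03 kip, M_A = 355.7 kip·ft

Resultant of the distributed load: 1.28 × 9.4 = 12.032 kip at 17.3 ft from A.
ΣF_x = 0: A_x = 0.
ΣF_y = 0: A_y − 1.28·9.4 = 0 → A_y = 12.03 kip.
ΣM about A: M_A − (1.28·9.4)·17.3 − 147.5 = 0 → M_A = 355.7 kip·ft.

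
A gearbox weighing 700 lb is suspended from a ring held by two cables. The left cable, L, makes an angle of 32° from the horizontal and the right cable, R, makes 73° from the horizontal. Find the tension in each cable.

T_L = 211.9 lb, T_R = 614.6 lb

ΣF_x = 0: −T_L·cos32° + T_R·cos73° = 0 → T_R = 2.90058·T_L.
ΣF_y = 0: T_L·sin32° + T_R·sin73° = 700.
Substitute: T_L·(0.529919 + 2.90058·0.956305) = 700 → T_L = 211.88 ≈ 211.9 lb.
Then T_R = 2.90058 × 211.88 = 614.6 lb.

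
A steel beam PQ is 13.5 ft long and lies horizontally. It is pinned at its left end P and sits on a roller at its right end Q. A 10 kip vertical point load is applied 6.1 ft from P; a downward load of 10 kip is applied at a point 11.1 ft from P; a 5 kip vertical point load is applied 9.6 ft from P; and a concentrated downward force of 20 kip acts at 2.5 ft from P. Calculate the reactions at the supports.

Moments about P: Q_y·13.5 − 10·6.1 − 10·11.1 − 5·9.6 − 20·2.5 = 0 → Q_y = 270/13.5 = 20.00 kip.
ΣF_y = 0: P_y + 20 − 10 − 10 − 5 − 20 = 0 → P_y = 25.00 kip.
ΣF_x = 0: no horizontal applied forces, so P_x = 0.

P_x = 0, P_y = 25.00 kip, Q_y = 20.00 kip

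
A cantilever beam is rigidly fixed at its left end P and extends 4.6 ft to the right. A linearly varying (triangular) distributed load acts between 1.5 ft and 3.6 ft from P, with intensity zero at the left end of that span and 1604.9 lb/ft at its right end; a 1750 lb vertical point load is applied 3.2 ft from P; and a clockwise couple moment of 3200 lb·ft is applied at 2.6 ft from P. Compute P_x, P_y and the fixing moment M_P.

P_x = 0, P_y = 3435 lb, M_P = 13690 lb·ft

Resultant of the triangular load: ½ × 1604.9 × 2.1 = 1685.145 lb, acting at 2.9 ft from P (one-third of the span from the peak).
ΣF_x = 0: P_x = 0.
ΣF_y = 0: P_y − ½·1604.9·2.1 − 1750 = 0 → P_y = 3435 lb.
ΣM about P: M_P − (½·1604.9·2.1)·2.9 − 1750·3.2 − 3200 = 0 → M_P = 13690 lb·ft.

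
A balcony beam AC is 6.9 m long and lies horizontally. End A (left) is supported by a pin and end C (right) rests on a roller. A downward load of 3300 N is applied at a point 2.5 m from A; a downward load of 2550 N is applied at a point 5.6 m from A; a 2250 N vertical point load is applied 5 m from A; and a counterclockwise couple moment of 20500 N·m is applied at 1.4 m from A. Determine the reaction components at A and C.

A_x = 0, A_y = 6175 N, C_y = 1925 N

Taking moments about A: C_y·6.9 − 3300·2.5 − 2550·5.6 − 2250·5 + 20500 = 0 → C_y = 13280/6.9 = 1924.64 ≈ 1925 N.
ΣF_y = 0: A_y + 1924.64 − 3300 − 2550 − 2250 = 0 → A_y = 6175 N.
ΣF_x = 0: no horizontal applied forces, so A_x = 0.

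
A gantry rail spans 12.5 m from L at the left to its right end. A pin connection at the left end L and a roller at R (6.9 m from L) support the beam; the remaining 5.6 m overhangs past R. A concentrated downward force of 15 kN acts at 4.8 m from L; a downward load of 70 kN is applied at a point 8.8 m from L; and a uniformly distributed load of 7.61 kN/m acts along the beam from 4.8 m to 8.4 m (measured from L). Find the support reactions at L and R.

Resultant of the distributed load: 7.61 × 3.6 = 27.396 kN at 6.6 m from L.
Moments about L: R_y·6.9 − 15·4.8 − 70·8.8 − (7.61·3.6)·6.6 = 0 → R_y = 868.8136/6.9 = 125.915 ≈ 125.9 kN.
ΣF_y = 0: L_y + 125.915 − 15 − 70 − 7.61·3.6 = 0 → L_y = -13.52 kN.
ΣF_x = 0: no horizontal applied forces, so L_x = 0.

L_x = 0, L_y = -13.52 kN, R_y = 125.9 kN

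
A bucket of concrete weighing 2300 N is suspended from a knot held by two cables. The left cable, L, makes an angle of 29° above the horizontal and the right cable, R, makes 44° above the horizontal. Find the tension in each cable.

ΣF_x = 0: −T_L·cos29° + T_R·cos44° = 0 → T_R = 1.21586·T_L.
ΣF_y = 0: T_L·sin29° + T_R·sin44° = 2300.
Substitute: T_L·(0.48481 + 1.21586·0.694658) = 2300 → T_L = 1730.08 ≈ 1730 N.
Then T_R = 1.21586 × 1730.08 = 2104 N.

T_L = 1730 N, T_R = 2104 N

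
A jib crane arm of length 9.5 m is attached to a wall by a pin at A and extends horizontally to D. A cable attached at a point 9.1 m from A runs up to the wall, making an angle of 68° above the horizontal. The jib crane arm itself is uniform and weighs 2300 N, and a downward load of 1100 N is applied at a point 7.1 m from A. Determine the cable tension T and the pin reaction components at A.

T = 2220 N, A_x = 831.8 N, A_y = 1341 N

ΣM about A: T·sin68°·9.1 − 2300·4.75 − 1100·7.1 = 0 → T = 18735/(9.1·0.927184) = 2220.48 ≈ 2220 N.
ΣF_x = 0: A_x − T·cos68° = 0 → A_x = 2220.48 × 0.374607 = 831.8 N.
ΣF_y = 0: A_y + T·sin68° − 2300 − 1100 = 0 → A_y = 3400 − 2220.48 × 0.927184 = 1341 N.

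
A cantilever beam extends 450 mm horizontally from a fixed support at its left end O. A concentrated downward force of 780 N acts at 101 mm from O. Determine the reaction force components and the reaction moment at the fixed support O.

ΣF_x = 0: O_x = 0.
ΣF_y = 0: O_y − 780 = 0 → O_y = 780.0 N.
ΣM about O: M_O − 780·101 = 0 → M_O = 78780 N·mm.

O_x = 0, O_y = 780.0 N, M_O = 78780 N·mm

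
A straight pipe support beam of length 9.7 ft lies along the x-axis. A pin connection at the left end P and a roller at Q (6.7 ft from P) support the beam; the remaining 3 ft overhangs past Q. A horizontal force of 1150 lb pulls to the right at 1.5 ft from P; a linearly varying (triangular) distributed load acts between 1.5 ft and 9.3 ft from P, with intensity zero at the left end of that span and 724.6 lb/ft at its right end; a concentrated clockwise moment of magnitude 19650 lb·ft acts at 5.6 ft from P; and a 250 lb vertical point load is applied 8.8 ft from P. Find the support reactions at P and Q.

Resultant of the triangular load: ½ × 724.6 × 7.8 = 2825.94 lb, acting at 6.7 ft from P (one-third of the span from the peak).
ΣM about P: Q_y·6.7 − (½·724.6·7.8)·6.7 − 19650 − 250·8.8 = 0 → Q_y = 40783.798/6.7 = 6087.13 ≈ 6087 lb.
ΣF_y = 0: P_y + 6087.13 − ½·724.6·7.8 − 250 = 0 → P_y = -3011 lb.
ΣF_x = 0: P_x + 1150 = 0 → P_x = -1150 lb.

P_x = -1150 lb, P_y = -3011 lb, Q_y = 6087 lb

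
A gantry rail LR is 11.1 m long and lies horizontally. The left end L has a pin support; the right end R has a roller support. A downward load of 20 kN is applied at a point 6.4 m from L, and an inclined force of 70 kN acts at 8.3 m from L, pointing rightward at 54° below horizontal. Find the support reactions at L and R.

L_x = -41.14 kN, L_y = 22.75 kN, R_y = 53.88 kN

Moments about L: R_y·11.1 − 20·6.4 − 70·sin54°·8.3 = 0 → R_y = 598.039/11.1 = 53.8774 ≈ 53.88 kN.
ΣF_y = 0: L_y + 53.8774 − 20 − 70·sin54° = 0 → L_y = 22.75 kN.
ΣF_x = 0: L_x + 70·cos54° = 0 → L_x = -41.14 kN.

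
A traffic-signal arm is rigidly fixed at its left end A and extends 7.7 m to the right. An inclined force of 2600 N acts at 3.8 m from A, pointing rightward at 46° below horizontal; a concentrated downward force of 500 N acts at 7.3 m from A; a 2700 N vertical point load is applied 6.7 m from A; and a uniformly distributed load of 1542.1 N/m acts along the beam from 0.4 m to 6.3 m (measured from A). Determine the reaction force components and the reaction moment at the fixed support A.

Resultant of the distributed load: 1542.1 × 5.9 = 9098.39 N at 3.35 m from A.
ΣF_x = 0: A_x + 2600·cos46° = 0 → A_x = -1806 N.
ΣF_y = 0: A_y − 2600·sin46° − 500 − 2700 − 1542.1·5.9 = 0 → A_y = 14170 N.
ΣM about A: M_A − 2600·sin46°·3.8 − 500·7.3 − 2700·6.7 − (1542.1·5.9)·3.35 = 0 → M_A = 59330 N·m.

A_x = -1806 N, A_y = 14170 N, M_A = 59330 N·m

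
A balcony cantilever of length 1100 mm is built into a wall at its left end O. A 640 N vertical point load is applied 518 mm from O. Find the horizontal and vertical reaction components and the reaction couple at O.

O_x = 0, O_y = 640.0 N, M_O = 331500 N·mm

ΣF_x = 0: O_x = 0.
ΣF_y = 0: O_y − 640 = 0 → O_y = 640.0 N.
ΣM about O: M_O − 640·518 = 0 → M_O = 331500 N·mm.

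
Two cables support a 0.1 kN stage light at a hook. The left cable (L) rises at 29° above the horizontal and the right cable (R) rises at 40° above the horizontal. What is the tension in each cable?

T_L = 0.08205 kN, T_R = 0.09368 kN

ΣF_x = 0: −T_L·cos29° + T_R·cos40° = 0 → T_R = 1.14173·T_L.
ΣF_y = 0: T_L·sin29° + T_R·sin40° = 0.1.
Substitute: T_L·(0.48481 + 1.14173·0.642788) = 0.1 → T_L = 0.0820546 ≈ 0.08205 kN.
Then T_R = 1.14173 × 0.0820546 = 0.09368 kN.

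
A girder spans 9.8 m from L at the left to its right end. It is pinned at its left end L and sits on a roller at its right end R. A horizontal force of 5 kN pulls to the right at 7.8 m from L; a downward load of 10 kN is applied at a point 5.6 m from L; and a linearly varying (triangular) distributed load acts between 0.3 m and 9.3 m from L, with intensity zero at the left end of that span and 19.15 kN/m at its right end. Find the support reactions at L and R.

Resultant of the triangular load: ½ × 19.15 × 9 = 86.175 kN, acting at 6.3 m from L (one-third of the span from the peak).
Taking moments about L: R_y·9.8 − 10·5.6 − (½·19.15·9)·6.3 = 0 → R_y = 598.9025/9.8 = 61.1125 ≈ 61.11 kN.
ΣF_y = 0: L_y + 61.1125 − 10 − ½·19.15·9 = 0 → L_y = 35.06 kN.
ΣF_x = 0: L_x + 5 = 0 → L_x = -5.000 kN.

L_x = -5.000 kN, L_y = 35.06 kN, R_y = 61.11 kN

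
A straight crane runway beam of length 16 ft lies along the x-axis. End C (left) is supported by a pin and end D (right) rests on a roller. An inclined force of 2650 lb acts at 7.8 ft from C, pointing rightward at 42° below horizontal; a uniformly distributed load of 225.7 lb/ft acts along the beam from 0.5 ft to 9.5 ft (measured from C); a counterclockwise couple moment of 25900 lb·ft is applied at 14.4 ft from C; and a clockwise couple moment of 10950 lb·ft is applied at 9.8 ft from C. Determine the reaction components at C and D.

Resultant of the distributed load: 225.7 × 9 = 2031.3 lb at 5 ft from C.
ΣM about C: D_y·16 − 2650·sin42°·7.8 − (225.7·9)·5 + 25900 − 10950 = 0 → D_y = 9037.43/16 = 564.839 ≈ 564.8 lb.
ΣF_y = 0: C_y + 564.839 − 2650·sin42° − 225.7·9 = 0 → C_y = 3240 lb.
ΣF_x = 0: C_x + 2650·cos42° = 0 → C_x = -1969 lb.

C_x = -1969 lb, C_y = 3240 lb, D_y = 564.8 lb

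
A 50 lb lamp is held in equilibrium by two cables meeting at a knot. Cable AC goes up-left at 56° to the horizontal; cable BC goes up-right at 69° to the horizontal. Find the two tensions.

ΣF_x = 0: −T_AC·cos56° + T_BC·cos69° = 0 → T_BC = 1.56039·T_AC.
ΣF_y = 0: T_AC·sin56° + T_BC·sin69° = 50.
Substitute: T_AC·(0.829038 + 1.56039·0.93358) = 50 → T_AC = 21.8743 ≈ 21.87 lb.
Then T_BC = 1.56039 × 21.8743 = 34.13 lb.

T_AC = 21.87 lb, T_BC = 34.13 lb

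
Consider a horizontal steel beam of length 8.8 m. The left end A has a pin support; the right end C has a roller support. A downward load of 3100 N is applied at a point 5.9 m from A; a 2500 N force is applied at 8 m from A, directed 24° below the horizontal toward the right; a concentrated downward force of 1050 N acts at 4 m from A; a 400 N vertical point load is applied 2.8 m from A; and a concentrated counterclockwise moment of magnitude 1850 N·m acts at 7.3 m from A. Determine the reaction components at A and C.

Moments about A: C_y·8.8 − 3100·5.9 − 2500·sin24°·8 − 1050·4 − 400·2.8 + 1850 = 0 → C_y = 29894.7/8.8 = 3397.12 ≈ 3397 N.
ΣF_y = 0: A_y + 3397.12 − 3100 − 2500·sin24° − 1050 − 400 = 0 → A_y = 2170 N.
ΣF_x = 0: A_x + 2500·cos24° = 0 → A_x = -2284 N.

A_x = -2284 N, A_y = 2170 N, C_y = 3397 N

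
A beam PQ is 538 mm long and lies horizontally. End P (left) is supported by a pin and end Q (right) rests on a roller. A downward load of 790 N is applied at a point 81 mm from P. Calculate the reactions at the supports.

Taking moments about P: Q_y·538 − 790·81 = 0 → Q_y = 63990/538 = 118.941 ≈ 118.9 N.
ΣF_y = 0: P_y + 118.941 − 790 = 0 → P_y = 671.1 N.
ΣF_x = 0: no horizontal applied forces, so P_x = 0.

P_x = 0, P_y = 671.1 N, Q_y = 118.9 N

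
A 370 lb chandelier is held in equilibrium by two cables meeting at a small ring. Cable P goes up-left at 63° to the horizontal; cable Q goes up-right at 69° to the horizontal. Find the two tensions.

T_P = 178.4 lb, T_Q = 226.0 lb

ΣF_x = 0: −T_P·cos63° + T_Q·cos69° = 0 → T_Q = 1.26683·T_P.
ΣF_y = 0: T_P·sin63° + T_Q·sin69° = 370.
Substitute: T_P·(0.891007 + 1.26683·0.93358) = 370 → T_P = 178.426 ≈ 178.4 lb.
Then T_Q = 1.26683 × 178.426 = 226.0 lb.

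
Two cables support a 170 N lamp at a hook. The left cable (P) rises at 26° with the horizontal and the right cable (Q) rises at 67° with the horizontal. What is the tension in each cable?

T_P = 66.52 N, T_Q = 153.0 N

ΣF_x = 0: −T_P·cos26° + T_Q·cos67° = 0 → T_Q = 2.30029·T_P.
ΣF_y = 0: T_P·sin26° + T_Q·sin67° = 170.
Substitute: T_P·(0.438371 + 2.30029·0.920505) = 170 → T_P = 66.5154 ≈ 66.52 N.
Then T_Q = 2.30029 × 66.5154 = 153.0 N.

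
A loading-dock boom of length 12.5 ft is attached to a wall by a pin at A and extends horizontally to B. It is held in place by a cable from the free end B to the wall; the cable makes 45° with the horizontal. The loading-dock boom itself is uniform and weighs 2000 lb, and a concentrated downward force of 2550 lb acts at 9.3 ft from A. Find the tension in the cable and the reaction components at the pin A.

T = 4097 lb, A_x = 2897 lb, A_y = 1653 lb

ΣM about A: T·sin45°·12.5 − 2000·6.25 − 2550·9.3 = 0 → T = 36215/(12.5·0.707107) = 4097.26 ≈ 4097 lb.
ΣF_x = 0: A_x − T·cos45° = 0 → A_x = 4097.26 × 0.707107 = 2897 lb.
ΣF_y = 0: A_y + T·sin45° − 2000 − 2550 = 0 → A_y = 4550 − 4097.26 × 0.707107 = 1653 lb.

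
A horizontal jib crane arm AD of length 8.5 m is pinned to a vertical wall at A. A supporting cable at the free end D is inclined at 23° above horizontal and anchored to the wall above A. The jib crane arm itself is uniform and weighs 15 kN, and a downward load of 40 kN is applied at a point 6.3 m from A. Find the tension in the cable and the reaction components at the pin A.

ΣM about A: T·sin23°·8.5 − 15·4.25 − 40·6.3 = 0 → T = 315.75/(8.5·0.390731) = 95.0707 ≈ 95.07 kN.
ΣF_x = 0: A_x − T·cos23° = 0 → A_x = 95.0707 × 0.920505 = 87.51 kN.
ΣF_y = 0: A_y + T·sin23° − 15 − 40 = 0 → A_y = 55 − 95.0707 × 0.390731 = 17.85 kN.

T = 95.07 kN, A_x = 87.51 kN, A_y = 17.85 kN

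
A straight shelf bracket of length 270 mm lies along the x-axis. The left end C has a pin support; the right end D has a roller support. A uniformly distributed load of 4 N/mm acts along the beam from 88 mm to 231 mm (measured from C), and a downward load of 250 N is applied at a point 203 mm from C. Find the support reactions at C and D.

Resultant of the distributed load: 4 × 143 = 572 N at 159.5 mm from C.
ΣM about C: D_y·270 − (4·143)·159.5 − 250·203 = 0 → D_y = 141984/270 = 525.867 ≈ 525.9 N.
ΣF_y = 0: C_y + 525.867 − 4·143 − 250 = 0 → C_y = 296.1 N.
ΣF_x = 0: no horizontal applied forces, so C_x = 0.

C_x = 0, C_y = 296.1 N, D_y = 525.9 N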